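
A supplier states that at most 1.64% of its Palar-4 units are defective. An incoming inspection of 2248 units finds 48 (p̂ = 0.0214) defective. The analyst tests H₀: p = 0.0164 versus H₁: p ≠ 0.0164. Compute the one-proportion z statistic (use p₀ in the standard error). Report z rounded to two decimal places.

p̂ = 48/2248 = 0.0214.
Under H₀, SE = √(0.0164·0.9836/2248) = √(7.17573e-06) = 0.0027.
z = (0.0214 − 0.0164)/0.0027 = 0.0050/0.0027 = 1.85.
Two-sided p-value ≈ 2·Φ(−1.849) = 0.0645.

z = 1.85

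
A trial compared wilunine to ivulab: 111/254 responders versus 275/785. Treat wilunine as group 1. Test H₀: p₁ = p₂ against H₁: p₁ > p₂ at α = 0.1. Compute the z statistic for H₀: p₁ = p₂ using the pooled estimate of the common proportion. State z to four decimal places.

z = 2.4853

p̂₁ = 111/254 = 0.437008, p̂₂ = 275/785 = 0.350318.
Pooled p̂ = (111+275)/(254+785) = 386/1039 = 0.371511.
SE = √(0.233491 × 0.00521089) = 0.034881.
z = (0.437008 − 0.350318)/0.034881 = 0.086690/0.034881 = 2.4853.
p-value = P(Z > 2.485) ≈ 0.0065. With α = 0.1, reject H₀.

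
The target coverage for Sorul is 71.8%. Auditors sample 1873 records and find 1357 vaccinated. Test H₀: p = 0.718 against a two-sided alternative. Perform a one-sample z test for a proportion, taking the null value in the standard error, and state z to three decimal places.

z = 0.626

p̂ = 1357/1873 = 0.72451.
SE = √(p₀(1−p₀)/n) = √(0.20248/1873) = 0.01040.
z = (0.72451 − 0.718)/0.01040 = 0.00651/0.01040 = 0.626.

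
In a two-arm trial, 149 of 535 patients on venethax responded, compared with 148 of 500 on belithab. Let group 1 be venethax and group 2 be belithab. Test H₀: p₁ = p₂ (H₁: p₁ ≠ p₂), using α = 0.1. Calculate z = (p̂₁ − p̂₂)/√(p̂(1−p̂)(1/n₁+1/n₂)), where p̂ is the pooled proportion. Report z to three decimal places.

z = -0.622

p̂₁ = 149/535 = 0.27850, p̂₂ = 148/500 = 0.29600.
Pooled p̂ = (149+148)/(535+500) = 297/1035 = 0.28696.
SE = √(p̂(1−p̂)(1/n₁+1/n₂)) = √(0.28696·0.71304·0.00386916) = √(0.000791678) = 0.02814.
z = (0.27850 − 0.29600)/0.02814 = -0.01750/0.02814 = -0.622.
p-value = 2·P(Z > 0.622) ≈ 0.5341; since p > α = 0.1, fail to reject H₀.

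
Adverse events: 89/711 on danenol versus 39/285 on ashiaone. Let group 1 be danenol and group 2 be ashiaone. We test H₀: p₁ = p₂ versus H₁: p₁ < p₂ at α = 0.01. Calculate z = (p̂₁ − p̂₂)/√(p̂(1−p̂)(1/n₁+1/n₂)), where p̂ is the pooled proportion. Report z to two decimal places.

p̂₁ = 89/711 = 0.12518, p̂₂ = 39/285 = 0.13684.
Pooled p̂ = (89+39)/(711+285) = 128/996 = 0.12851.
SE = √(0.111998 × 0.00491524) = 0.02346.
z = (0.12518 − 0.13684)/0.02346 = -0.01166/0.02346 = -0.50.
p-value = P(Z < -0.497) ≈ 0.3095; since p > α = 0.01, fail to reject H₀.

z = -0.50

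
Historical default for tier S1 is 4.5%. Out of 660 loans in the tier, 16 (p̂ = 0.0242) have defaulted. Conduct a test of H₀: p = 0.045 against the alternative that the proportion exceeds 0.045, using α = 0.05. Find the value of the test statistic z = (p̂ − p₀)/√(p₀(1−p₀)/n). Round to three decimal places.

p̂ = 16/660 = 0.02424.
SE = √(p₀(1−p₀)/n) = √(0.042975/660) = 0.00807.
z = (0.02424 − 0.045)/0.00807 = -0.02076/0.00807 = -2.572.
p-value = P(Z > -2.572) ≈ 0.9950, so at α = 0.05 we fail to reject H₀.

z = -2.572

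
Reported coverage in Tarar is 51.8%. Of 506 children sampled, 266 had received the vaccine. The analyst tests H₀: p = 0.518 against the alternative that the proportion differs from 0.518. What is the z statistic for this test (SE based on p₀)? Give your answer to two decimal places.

z = 0.35

p̂ = 266/506 = 0.5257.
SE = √(p₀(1−p₀)/n) = √(0.24968/506) = 0.0222.
z = (0.5257 − 0.518)/0.0222 = 0.0077/0.0222 = 0.35.
Two-sided p-value ≈ 2·Φ(−0.346) = 0.7291.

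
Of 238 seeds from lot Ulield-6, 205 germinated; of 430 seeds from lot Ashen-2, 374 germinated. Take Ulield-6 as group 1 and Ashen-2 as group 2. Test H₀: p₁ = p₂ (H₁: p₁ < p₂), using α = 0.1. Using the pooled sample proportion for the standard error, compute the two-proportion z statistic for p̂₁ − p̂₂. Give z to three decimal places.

z = -0.307

p̂₁ = 205/238 ≈ 0.86134, p̂₂ = 374/430 ≈ 0.86977.
Pooled p̂ = (205+374)/(238+430) = 579/668 = 0.86677.
SE = √(p̂(1−p̂)(1/n₁+1/n₂)) = √(0.86677·0.13323·0.00652726) = √(0.000753784) = 0.02746.
z = (0.86134 − 0.86977)/0.02746 = -0.00843/0.02746 = -0.307.
p-value = P(Z < -0.307) ≈ 0.3795. With α = 0.1, fail to reject H₀.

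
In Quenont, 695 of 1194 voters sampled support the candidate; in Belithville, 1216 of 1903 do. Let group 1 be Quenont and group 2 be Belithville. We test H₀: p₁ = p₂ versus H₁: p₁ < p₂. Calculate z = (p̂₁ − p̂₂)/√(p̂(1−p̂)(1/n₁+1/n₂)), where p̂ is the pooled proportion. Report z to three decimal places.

p̂₁ = 695/1194 = 0.582077, p̂₂ = 1216/1903 = 0.638991.
Pooled p̂ = (695+1216)/(1194+1903) = 1911/3097 = 0.617049.
SE = √(p̂(1−p̂)(1/n₁+1/n₂)) = √(0.617049·0.382951·0.00136301) = √(0.000322078) = 0.017947.
z = (0.582077 − 0.638991)/0.017947 = -0.056914/0.017947 = -3.171.
p-value = P(Z < -3.171) ≈ 0.0008.

z = -3.171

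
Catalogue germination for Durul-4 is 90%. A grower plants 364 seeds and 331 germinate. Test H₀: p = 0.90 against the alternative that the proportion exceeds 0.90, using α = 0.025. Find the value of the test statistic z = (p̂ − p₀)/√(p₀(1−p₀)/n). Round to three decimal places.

z = 0.594

p̂ = 331/364 = 0.90934.
Under H₀, SE = √(0.9·0.1/364) = √(0.000247253) = 0.01572.
z = (0.90934 − 0.9)/0.01572 = 0.00934/0.01572 = 0.594.
p-value = P(Z > 0.594) ≈ 0.2762; since p > α = 0.025, fail to reject H₀.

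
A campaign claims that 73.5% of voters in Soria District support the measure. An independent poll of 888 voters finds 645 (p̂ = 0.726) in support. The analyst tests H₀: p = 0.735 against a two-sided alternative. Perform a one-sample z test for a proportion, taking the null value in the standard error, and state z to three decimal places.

p̂ = 645/888 = 0.72635.
Under H₀, SE = √(0.735·0.265/888) = √(0.000219341) = 0.01481.
z = (0.72635 − 0.735)/0.01481 = -0.00865/0.01481 = -0.584.
p-value = 2·P(Z > 0.584) ≈ 0.5592.

z = -0.584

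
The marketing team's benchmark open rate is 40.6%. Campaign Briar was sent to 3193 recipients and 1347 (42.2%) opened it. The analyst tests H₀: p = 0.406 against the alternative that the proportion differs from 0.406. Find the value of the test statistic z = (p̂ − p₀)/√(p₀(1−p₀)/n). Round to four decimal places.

z = 1.8250

p̂ = 1347/3193 = 0.4218603.
Standard error under H₀: √(0.406×0.594/3193) = 0.0086907.
z = (0.4218603 − 0.406)/0.0086907 = 0.0158603/0.0086907 = 1.8250.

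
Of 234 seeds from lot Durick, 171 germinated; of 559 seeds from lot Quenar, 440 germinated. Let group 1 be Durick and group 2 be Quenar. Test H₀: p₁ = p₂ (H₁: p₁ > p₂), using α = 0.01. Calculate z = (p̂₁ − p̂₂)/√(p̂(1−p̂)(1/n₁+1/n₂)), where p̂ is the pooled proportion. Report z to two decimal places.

z = -1.72

p̂₁ = 171/234 ≈ 0.7308, p̂₂ = 440/559 ≈ 0.7871.
Pooled p̂ = (171+440)/(234+559) = 611/793 = 0.7705.
SE = √(p̂(1−p̂)(1/n₁+1/n₂)) = √(0.7705·0.2295·0.00606241) = √(0.00107204) = 0.0327.
z = (0.7308 − 0.7871)/0.0327 = -0.0563/0.0327 = -1.72.
p-value = P(Z > -1.721) ≈ 0.9574, so at α = 0.01 we fail to reject H₀.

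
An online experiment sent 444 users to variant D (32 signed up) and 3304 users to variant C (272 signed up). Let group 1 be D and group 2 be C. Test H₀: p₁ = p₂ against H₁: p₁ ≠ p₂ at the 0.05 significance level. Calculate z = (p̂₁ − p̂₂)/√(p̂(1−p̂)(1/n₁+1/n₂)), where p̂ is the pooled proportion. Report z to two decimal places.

z = -0.74

p̂₁ = 32/444 ≈ 0.0721, p̂₂ = 272/3304 ≈ 0.0823.
Pooled p̂ = (32+272)/(444+3304) = 304/3748 = 0.0811.
SE = √(0.0745311 × 0.00255492) = 0.0138.
z = (0.0721 − 0.0823)/0.0138 = -0.0102/0.0138 = -0.74.
p-value = 2·P(Z > 0.743) ≈ 0.4575, so at α = 0.05 we fail to reject H₀.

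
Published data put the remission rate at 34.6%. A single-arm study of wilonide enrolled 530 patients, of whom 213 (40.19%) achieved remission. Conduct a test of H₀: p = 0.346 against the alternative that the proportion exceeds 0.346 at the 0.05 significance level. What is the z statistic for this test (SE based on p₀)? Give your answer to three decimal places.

p̂ = 213/530 = 0.40189.
SE = √(p₀(1−p₀)/n) = √(0.22628/530) = 0.02066.
z = (0.40189 − 0.346)/0.02066 = 0.05589/0.02066 = 2.705.
p-value = P(Z > 2.705) ≈ 0.0034, so at α = 0.05 we reject H₀.

z = 2.705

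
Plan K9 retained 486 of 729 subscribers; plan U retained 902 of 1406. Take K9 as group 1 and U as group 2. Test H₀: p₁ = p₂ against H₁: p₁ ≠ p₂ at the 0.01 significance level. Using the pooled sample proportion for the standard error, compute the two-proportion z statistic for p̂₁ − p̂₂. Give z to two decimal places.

p̂₁ = 486/729 ≈ 0.66667, p̂₂ = 902/1406 ≈ 0.64154.
Pooled p̂ = (486+902)/(729+1406) = 1388/2135 = 0.65012.
SE = √(p̂(1−p̂)(1/n₁+1/n₂)) = √(0.65012·0.34988·0.00208298) = √(0.000473805) = 0.02177.
z = (0.66667 − 0.64154)/0.02177 = 0.02513/0.02177 = 1.15.
p-value = 2·P(Z > 1.155) ≈ 0.2483, so at α = 0.01 we fail to reject H₀.

z = 1.15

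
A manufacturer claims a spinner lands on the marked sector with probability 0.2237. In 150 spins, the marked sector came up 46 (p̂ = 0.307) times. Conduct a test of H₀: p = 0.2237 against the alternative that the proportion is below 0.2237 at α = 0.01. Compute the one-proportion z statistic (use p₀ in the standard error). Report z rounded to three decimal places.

p̂ = 46/150 = 0.30667.
Standard error under H₀: √(0.2237×0.7763/150) = 0.03403.
z = (0.30667 − 0.2237)/0.03403 = 0.08297/0.03403 = 2.438.
p-value = P(Z < 2.438) ≈ 0.9926; since p > α = 0.01, fail to reject H₀.

z = 2.438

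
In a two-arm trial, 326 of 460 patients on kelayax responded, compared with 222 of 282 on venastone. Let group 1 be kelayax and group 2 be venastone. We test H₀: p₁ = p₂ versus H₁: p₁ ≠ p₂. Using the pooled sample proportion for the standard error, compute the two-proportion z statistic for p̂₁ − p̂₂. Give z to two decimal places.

p̂₁ = 326/460 ≈ 0.7087, p̂₂ = 222/282 ≈ 0.7872.
Pooled p̂ = (326+222)/(460+282) = 548/742 = 0.7385.
SE = √(p̂(1−p̂)(1/n₁+1/n₂)) = √(0.7385·0.2615·0.00572001) = √(0.00110451) = 0.0332.
z = (0.7087 − 0.7872)/0.0332 = -0.0785/0.0332 = -2.36.

z = -2.36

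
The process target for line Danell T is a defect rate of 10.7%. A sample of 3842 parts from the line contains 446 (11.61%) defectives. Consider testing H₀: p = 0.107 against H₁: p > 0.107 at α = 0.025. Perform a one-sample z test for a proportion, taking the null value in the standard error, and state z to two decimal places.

z = 1.82

p̂ = 446/3842 = 0.1161.
Standard error under H₀: √(0.107×0.893/3842) = 0.0050.
z = (0.1161 − 0.107)/0.0050 = 0.0091/0.0050 = 1.82.
p-value = P(Z > 1.822) ≈ 0.0342. With α = 0.025, fail to reject H₀.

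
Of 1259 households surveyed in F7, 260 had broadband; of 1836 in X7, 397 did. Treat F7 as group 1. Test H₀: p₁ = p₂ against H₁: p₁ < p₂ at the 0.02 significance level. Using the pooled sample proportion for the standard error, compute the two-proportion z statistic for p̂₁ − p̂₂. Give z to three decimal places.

p̂₁ = 260/1259 = 0.206513, p̂₂ = 397/1836 = 0.216231.
Pooled p̂ = (260+397)/(1259+1836) = 657/3095 = 0.212278.
SE = √(p̂(1−p̂)(1/n₁+1/n₂)) = √(0.212278·0.787722·0.00133894) = √(0.000223893) = 0.014963.
z = (0.206513 − 0.216231)/0.014963 = -0.009718/0.014963 = -0.649.
p-value = P(Z < -0.649) ≈ 0.2580; since p > α = 0.02, fail to reject H₀.

z = -0.649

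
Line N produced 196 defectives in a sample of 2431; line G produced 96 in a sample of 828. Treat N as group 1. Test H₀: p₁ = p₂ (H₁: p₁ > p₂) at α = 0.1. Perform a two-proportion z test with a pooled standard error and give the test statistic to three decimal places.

p̂₁ = 196/2431 = 0.08063, p̂₂ = 96/828 = 0.11594.
Pooled p̂ = (196+96)/(2431+828) = 292/3259 = 0.08960.
SE = √(p̂(1−p̂)(1/n₁+1/n₂)) = √(0.08960·0.91040·0.00161908) = √(0.000132069) = 0.01149.
z = (0.08063 − 0.11594)/0.01149 = -0.03531/0.01149 = -3.073.
p-value = P(Z > -3.073) ≈ 0.9989; since p > α = 0.1, fail to reject H₀.

z = -3.073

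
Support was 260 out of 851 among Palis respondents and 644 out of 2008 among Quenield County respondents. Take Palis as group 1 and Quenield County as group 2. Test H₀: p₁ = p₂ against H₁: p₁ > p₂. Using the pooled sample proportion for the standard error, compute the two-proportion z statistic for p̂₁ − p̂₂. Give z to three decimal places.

z = -0.799

p̂₁ = 260/851 ≈ 0.30552, p̂₂ = 644/2008 ≈ 0.32072.
Pooled p̂ = (260+644)/(851+2008) = 904/2859 = 0.31619.
SE = √(p̂(1−p̂)(1/n₁+1/n₂)) = √(0.31619·0.68381·0.0016731) = √(0.000361749) = 0.01902.
z = (0.30552 − 0.32072)/0.01902 = -0.01520/0.01902 = -0.799.
p-value = P(Z > -0.799) ≈ 0.7878.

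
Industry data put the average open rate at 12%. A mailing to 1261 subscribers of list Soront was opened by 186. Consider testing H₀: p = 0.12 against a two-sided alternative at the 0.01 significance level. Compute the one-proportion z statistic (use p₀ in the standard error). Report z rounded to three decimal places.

z = 3.005

p̂ = 186/1261 ≈ 0.14750.
Standard error under H₀: √(0.12×0.88/1261) = 0.00915.
z = (0.14750 − 0.12)/0.00915 = 0.02750/0.00915 = 3.005.
Two-sided p-value ≈ 2·Φ(−3.005) = 0.0027, so at α = 0.01 we reject H₀.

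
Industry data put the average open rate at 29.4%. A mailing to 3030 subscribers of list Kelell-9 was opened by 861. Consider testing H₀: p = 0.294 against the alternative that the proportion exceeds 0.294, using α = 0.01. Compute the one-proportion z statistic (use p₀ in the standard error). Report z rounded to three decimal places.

p̂ = 861/3030 = 0.284158.
SE = √(p₀(1−p₀)/n) = √(0.20756/3030) = 0.008277.
z = (0.284158 − 0.294)/0.008277 = -0.009842/0.008277 = -1.189.
p-value = P(Z > -1.189) ≈ 0.8828; since p > α = 0.01, fail to reject H₀.

z = -1.189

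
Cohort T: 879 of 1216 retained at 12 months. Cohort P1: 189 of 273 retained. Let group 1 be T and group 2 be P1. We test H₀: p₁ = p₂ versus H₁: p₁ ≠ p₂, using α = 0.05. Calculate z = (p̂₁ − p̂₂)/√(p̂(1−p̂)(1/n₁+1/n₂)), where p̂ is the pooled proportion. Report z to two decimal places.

z = 1.01

p̂₁ = 879/1216 ≈ 0.7229, p̂₂ = 189/273 ≈ 0.6923.
Pooled p̂ = (879+189)/(1216+273) = 1068/1489 = 0.7173.
SE = √(p̂(1−p̂)(1/n₁+1/n₂)) = √(0.7173·0.2827·0.00448537) = √(0.000909625) = 0.0302.
z = (0.7229 − 0.6923)/0.0302 = 0.0306/0.0302 = 1.01.
p-value = 2·P(Z > 1.013) ≈ 0.3110. With α = 0.05, fail to reject H₀.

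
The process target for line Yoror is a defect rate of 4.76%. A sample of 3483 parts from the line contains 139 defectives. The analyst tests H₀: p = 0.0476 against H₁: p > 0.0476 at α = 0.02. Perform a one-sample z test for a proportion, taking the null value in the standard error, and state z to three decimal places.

p̂ = 139/3483 = 0.039908.
Under H₀, SE = √(0.0476·0.9524/3483) = √(1.30159e-05) = 0.003608.
z = (0.039908 − 0.0476)/0.003608 = -0.007692/0.003608 = -2.132.
p-value = P(Z > -2.132) ≈ 0.9835. With α = 0.02, fail to reject H₀.

z = -2.132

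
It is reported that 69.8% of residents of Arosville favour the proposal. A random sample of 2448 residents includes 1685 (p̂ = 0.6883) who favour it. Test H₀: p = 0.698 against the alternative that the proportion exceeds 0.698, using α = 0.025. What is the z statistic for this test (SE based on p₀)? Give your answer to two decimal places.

z = -1.04

p̂ = 1685/2448 = 0.6883.
SE = √(p₀(1−p₀)/n) = √(0.2108/2448) = 0.0093.
z = (0.6883 − 0.698)/0.0093 = -0.0097/0.0093 = -1.04.
p-value = P(Z > -1.043) ≈ 0.8516; since p > α = 0.025, fail to reject H₀.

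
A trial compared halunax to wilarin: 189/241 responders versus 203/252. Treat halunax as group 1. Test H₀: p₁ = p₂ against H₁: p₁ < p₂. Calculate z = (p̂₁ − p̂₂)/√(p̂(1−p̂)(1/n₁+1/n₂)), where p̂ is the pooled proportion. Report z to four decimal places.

z = -0.5864

p̂₁ = 189/241 ≈ 0.784232, p̂₂ = 203/252 ≈ 0.805556.
Pooled p̂ = (189+203)/(241+252) = 392/493 = 0.795132.
SE = √(0.162897 × 0.00811763) = 0.036364.
z = (0.784232 − 0.805556)/0.036364 = -0.021324/0.036364 = -0.5864.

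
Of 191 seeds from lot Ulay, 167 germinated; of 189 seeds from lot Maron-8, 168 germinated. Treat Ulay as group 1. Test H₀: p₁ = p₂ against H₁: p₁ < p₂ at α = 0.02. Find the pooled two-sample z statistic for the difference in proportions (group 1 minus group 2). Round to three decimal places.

p̂₁ = 167/191 ≈ 0.87435, p̂₂ = 168/189 ≈ 0.88889.
Pooled p̂ = (167+168)/(191+189) = 335/380 = 0.88158.
SE = √(0.104398 × 0.0105266) = 0.03315.
z = (0.87435 − 0.88889)/0.03315 = -0.01454/0.03315 = -0.439.
p-value = P(Z < -0.439) ≈ 0.3304; since p > α = 0.02, fail to reject H₀.

z = -0.439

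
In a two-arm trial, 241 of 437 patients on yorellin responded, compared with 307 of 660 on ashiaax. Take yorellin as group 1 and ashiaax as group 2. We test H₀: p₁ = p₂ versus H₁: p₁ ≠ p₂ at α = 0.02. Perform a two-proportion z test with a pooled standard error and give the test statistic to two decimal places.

p̂₁ = 241/437 = 0.5515, p̂₂ = 307/660 = 0.4652.
Pooled p̂ = (241+307)/(437+660) = 548/1097 = 0.4995.
SE = √(0.25 × 0.00380348) = 0.0308.
z = (0.5515 − 0.4652)/0.0308 = 0.0863/0.0308 = 2.80.
Two-sided p-value ≈ 2·Φ(−2.800) = 0.0051, so at α = 0.02 we reject H₀.

z = 2.80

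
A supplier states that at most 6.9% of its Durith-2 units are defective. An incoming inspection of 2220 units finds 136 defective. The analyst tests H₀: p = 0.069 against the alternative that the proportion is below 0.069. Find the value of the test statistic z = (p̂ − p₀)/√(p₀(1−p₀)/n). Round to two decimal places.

p̂ = 136/2220 = 0.06126.
Standard error under H₀: √(0.069×0.931/2220) = 0.00538.
z = (0.06126 − 0.069)/0.00538 = -0.00774/0.00538 = -1.44.

z = -1.44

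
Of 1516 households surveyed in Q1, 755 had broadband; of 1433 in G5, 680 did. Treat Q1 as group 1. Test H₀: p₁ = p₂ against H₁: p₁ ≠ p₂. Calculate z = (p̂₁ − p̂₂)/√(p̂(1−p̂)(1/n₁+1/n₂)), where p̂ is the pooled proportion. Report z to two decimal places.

z = 1.28

p̂₁ = 755/1516 ≈ 0.4980, p̂₂ = 680/1433 ≈ 0.4745.
Pooled p̂ = (755+680)/(1516+1433) = 1435/2949 = 0.4866.
SE = √(p̂(1−p̂)(1/n₁+1/n₂)) = √(0.4866·0.5134·0.00135747) = √(0.000339123) = 0.0184.
z = (0.4980 − 0.4745)/0.0184 = 0.0235/0.0184 = 1.28.
p-value = 2·P(Z > 1.276) ≈ 0.2021.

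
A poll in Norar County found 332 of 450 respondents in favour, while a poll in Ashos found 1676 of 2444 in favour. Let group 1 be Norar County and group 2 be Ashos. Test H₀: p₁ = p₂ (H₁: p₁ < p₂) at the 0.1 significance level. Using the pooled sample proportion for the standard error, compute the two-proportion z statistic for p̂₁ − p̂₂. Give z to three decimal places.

p̂₁ = 332/450 ≈ 0.737778, p̂₂ = 1676/2444 ≈ 0.685761.
Pooled p̂ = (332+1676)/(450+2444) = 2008/2894 = 0.693849.
SE = √(0.212422 × 0.00263139) = 0.023642.
z = (0.737778 − 0.685761)/0.023642 = 0.052017/0.023642 = 2.200.
p-value = P(Z < 2.200) ≈ 0.9861; since p > α = 0.1, fail to reject H₀.

z = 2.200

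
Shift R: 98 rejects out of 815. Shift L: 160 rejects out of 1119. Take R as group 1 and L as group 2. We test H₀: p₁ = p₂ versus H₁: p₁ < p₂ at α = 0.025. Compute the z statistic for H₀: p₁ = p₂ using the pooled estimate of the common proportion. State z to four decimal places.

p̂₁ = 98/815 = 0.120245, p̂₂ = 160/1119 = 0.142985.
Pooled p̂ = (98+160)/(815+1119) = 258/1934 = 0.133402.
SE = √(0.115606 × 0.00212065) = 0.015658.
z = (0.120245 − 0.142985)/0.015658 = -0.022740/0.015658 = -1.4523.
p-value = P(Z < -1.452) ≈ 0.0732; since p > α = 0.025, fail to reject H₀.

z = -1.4523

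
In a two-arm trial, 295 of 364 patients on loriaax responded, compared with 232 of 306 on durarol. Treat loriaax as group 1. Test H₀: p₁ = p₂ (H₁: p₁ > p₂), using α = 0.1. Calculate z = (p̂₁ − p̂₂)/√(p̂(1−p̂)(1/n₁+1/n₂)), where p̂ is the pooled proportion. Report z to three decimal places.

z = 1.645

p̂₁ = 295/364 = 0.81044, p̂₂ = 232/306 = 0.75817.
Pooled p̂ = (295+232)/(364+306) = 527/670 = 0.78657.
SE = √(p̂(1−p̂)(1/n₁+1/n₂)) = √(0.78657·0.21343·0.00601523) = √(0.00100983) = 0.03178.
z = (0.81044 − 0.75817)/0.03178 = 0.05227/0.03178 = 1.645.
p-value = P(Z > 1.645) ≈ 0.0500; since p < α = 0.1, reject H₀.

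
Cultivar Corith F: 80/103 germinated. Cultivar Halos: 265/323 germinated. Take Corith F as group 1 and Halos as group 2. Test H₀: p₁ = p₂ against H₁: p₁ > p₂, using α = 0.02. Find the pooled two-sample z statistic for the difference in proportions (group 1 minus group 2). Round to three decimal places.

z = -0.985

p̂₁ = 80/103 ≈ 0.77670, p̂₂ = 265/323 ≈ 0.82043.
Pooled p̂ = (80+265)/(103+323) = 345/426 = 0.80986.
SE = √(p̂(1−p̂)(1/n₁+1/n₂)) = √(0.80986·0.19014·0.0128047) = √(0.00197176) = 0.04440.
z = (0.77670 − 0.82043)/0.04440 = -0.04373/0.04440 = -0.985.
p-value = P(Z > -0.985) ≈ 0.8377, so at α = 0.02 we fail to reject H₀.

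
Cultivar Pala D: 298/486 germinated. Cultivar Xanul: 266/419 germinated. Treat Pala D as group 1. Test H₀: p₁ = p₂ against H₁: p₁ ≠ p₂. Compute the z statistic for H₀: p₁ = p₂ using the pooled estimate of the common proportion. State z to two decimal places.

z = -0.67

p̂₁ = 298/486 ≈ 0.6132, p̂₂ = 266/419 ≈ 0.6348.
Pooled p̂ = (298+266)/(486+419) = 564/905 = 0.6232.
SE = √(p̂(1−p̂)(1/n₁+1/n₂)) = √(0.6232·0.3768·0.00444425) = √(0.0010436) = 0.0323.
z = (0.6132 − 0.6348)/0.0323 = -0.0216/0.0323 = -0.67.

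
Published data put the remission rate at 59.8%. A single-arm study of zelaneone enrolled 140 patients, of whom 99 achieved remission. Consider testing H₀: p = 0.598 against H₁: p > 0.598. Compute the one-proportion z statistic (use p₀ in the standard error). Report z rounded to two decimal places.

p̂ = 99/140 = 0.70714.
Standard error under H₀: √(0.598×0.402/140) = 0.04144.
z = (0.70714 − 0.598)/0.04144 = 0.10914/0.04144 = 2.63.
p-value = P(Z > 2.634) ≈ 0.0042.

z = 2.63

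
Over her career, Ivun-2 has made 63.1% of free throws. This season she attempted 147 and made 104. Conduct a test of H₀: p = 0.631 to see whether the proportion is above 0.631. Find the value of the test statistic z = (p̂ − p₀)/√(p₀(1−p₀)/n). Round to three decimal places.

z = 1.922

p̂ = 104/147 ≈ 0.70748.
Standard error under H₀: √(0.631×0.369/147) = 0.03980.
z = (0.70748 − 0.631)/0.03980 = 0.07648/0.03980 = 1.922.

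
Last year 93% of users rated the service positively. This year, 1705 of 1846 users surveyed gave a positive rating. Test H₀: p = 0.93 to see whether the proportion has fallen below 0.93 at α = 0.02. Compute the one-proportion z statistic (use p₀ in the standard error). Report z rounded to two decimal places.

p̂ = 1705/1846 ≈ 0.92362.
Standard error under H₀: √(0.93×0.07/1846) = 0.00594.
z = (0.92362 − 0.93)/0.00594 = -0.00638/0.00594 = -1.07.
p-value = P(Z < -1.075) ≈ 0.1413; since p > α = 0.02, fail to reject H₀.

z = -1.07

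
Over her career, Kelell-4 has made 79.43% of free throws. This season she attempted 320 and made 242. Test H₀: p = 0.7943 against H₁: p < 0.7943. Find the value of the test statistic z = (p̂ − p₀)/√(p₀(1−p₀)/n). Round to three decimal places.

z = -1.684

p̂ = 242/320 ≈ 0.75625.
Under H₀, SE = √(0.7943·0.2057/320) = √(0.000510586) = 0.02260.
z = (0.75625 − 0.7943)/0.02260 = -0.03805/0.02260 = -1.684.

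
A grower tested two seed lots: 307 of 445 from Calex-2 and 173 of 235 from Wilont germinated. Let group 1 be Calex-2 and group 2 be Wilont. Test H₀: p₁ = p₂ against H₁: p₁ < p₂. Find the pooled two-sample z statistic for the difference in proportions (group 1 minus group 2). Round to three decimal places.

z = -1.260

p̂₁ = 307/445 ≈ 0.68989, p̂₂ = 173/235 ≈ 0.73617.
Pooled p̂ = (307+173)/(445+235) = 480/680 = 0.70588.
SE = √(p̂(1−p̂)(1/n₁+1/n₂)) = √(0.70588·0.29412·0.00650251) = √(0.00135) = 0.03674.
z = (0.68989 − 0.73617)/0.03674 = -0.04628/0.03674 = -1.260.
p-value = P(Z < -1.260) ≈ 0.1039.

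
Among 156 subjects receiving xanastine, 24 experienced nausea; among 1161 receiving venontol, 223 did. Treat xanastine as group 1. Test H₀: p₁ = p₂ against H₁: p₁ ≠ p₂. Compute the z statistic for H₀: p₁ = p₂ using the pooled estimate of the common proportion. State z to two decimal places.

p̂₁ = 24/156 ≈ 0.1538, p̂₂ = 223/1161 ≈ 0.1921.
Pooled p̂ = (24+223)/(156+1161) = 247/1317 = 0.1875.
SE = √(p̂(1−p̂)(1/n₁+1/n₂)) = √(0.1875·0.8125·0.00727158) = √(0.001108) = 0.0333.
z = (0.1538 − 0.1921)/0.0333 = -0.0383/0.0333 = -1.15.
Two-sided p-value ≈ 2·Φ(−1.149) = 0.2508.

z = -1.15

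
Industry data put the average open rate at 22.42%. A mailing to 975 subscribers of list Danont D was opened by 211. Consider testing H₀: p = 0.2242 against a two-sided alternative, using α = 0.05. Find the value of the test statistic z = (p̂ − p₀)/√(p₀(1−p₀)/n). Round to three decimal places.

p̂ = 211/975 = 0.21641.
Under H₀, SE = √(0.2242·0.7758/975) = √(0.000178394) = 0.01336.
z = (0.21641 − 0.2242)/0.01336 = -0.00779/0.01336 = -0.583.
p-value = 2·P(Z > 0.583) ≈ 0.5597; since p > α = 0.05, fail to reject H₀.

z = -0.583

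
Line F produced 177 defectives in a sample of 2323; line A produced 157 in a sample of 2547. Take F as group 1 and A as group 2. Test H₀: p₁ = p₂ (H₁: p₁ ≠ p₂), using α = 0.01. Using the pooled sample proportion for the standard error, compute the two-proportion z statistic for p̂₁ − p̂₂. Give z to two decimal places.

p̂₁ = 177/2323 = 0.07619, p̂₂ = 157/2547 = 0.06164.
Pooled p̂ = (177+157)/(2323+2547) = 334/4870 = 0.06858.
SE = √(p̂(1−p̂)(1/n₁+1/n₂)) = √(0.06858·0.93142·0.000823097) = √(5.2579e-05) = 0.00725.
z = (0.07619 − 0.06164)/0.00725 = 0.01455/0.00725 = 2.01.
p-value = 2·P(Z > 2.007) ≈ 0.0447, so at α = 0.01 we fail to reject H₀.

z = 2.01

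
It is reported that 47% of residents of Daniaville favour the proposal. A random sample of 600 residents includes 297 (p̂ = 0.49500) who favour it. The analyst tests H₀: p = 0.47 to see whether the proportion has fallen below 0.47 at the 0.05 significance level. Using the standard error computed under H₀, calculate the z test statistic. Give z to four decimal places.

p̂ = 297/600 = 0.4950000.
Standard error under H₀: √(0.47×0.53/600) = 0.0203756.
z = (0.4950000 − 0.47)/0.0203756 = 0.0250000/0.0203756 = 1.2270.
p-value = P(Z < 1.227) ≈ 0.8901. With α = 0.05, fail to reject H₀.

z = 1.2270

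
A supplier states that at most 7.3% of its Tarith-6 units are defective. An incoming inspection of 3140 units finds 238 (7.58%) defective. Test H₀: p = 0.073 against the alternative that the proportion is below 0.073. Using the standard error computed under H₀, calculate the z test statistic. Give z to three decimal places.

z = 0.602

p̂ = 238/3140 = 0.075796.
SE = √(p₀(1−p₀)/n) = √(0.067671/3140) = 0.004642.
z = (0.075796 − 0.073)/0.004642 = 0.002796/0.004642 = 0.602.
p-value = P(Z < 0.602) ≈ 0.7265.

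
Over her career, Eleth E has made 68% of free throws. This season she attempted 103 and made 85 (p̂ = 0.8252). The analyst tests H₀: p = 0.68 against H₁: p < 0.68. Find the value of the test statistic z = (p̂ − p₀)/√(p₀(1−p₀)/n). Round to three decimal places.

p̂ = 85/103 ≈ 0.82524.
Under H₀, SE = √(0.68·0.32/103) = √(0.00211262) = 0.04596.
z = (0.82524 − 0.68)/0.04596 = 0.14524/0.04596 = 3.160.
p-value = P(Z < 3.160) ≈ 0.9992.

z = 3.160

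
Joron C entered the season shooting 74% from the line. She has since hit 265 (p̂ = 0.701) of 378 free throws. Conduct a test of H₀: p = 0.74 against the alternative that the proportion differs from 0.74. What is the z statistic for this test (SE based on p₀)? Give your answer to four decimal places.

p̂ = 265/378 ≈ 0.701058.
Under H₀, SE = √(0.74·0.26/378) = √(0.000508995) = 0.022561.
z = (0.701058 − 0.74)/0.022561 = -0.038942/0.022561 = -1.7261.
Two-sided p-value ≈ 2·Φ(−1.726) = 0.0843.

z = -1.7261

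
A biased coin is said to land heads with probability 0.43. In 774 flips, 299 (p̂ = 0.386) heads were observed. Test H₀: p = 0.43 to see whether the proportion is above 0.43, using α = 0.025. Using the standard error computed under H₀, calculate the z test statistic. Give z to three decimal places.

p̂ = 299/774 ≈ 0.38630.
Standard error under H₀: √(0.43×0.57/774) = 0.01780.
z = (0.38630 − 0.43)/0.01780 = -0.04370/0.01780 = -2.455.
p-value = P(Z > -2.455) ≈ 0.9930. With α = 0.025, fail to reject H₀.

z = -2.455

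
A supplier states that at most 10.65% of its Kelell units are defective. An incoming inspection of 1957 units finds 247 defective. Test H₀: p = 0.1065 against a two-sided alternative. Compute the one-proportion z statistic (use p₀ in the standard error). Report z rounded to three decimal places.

z = 2.827

p̂ = 247/1957 = 0.126214.
Standard error under H₀: √(0.1065×0.8935/1957) = 0.006973.
z = (0.126214 − 0.1065)/0.006973 = 0.019714/0.006973 = 2.827.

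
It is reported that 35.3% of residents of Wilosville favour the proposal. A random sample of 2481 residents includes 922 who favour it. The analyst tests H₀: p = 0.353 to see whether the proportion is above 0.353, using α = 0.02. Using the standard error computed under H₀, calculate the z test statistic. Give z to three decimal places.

p̂ = 922/2481 = 0.371624.
Under H₀, SE = √(0.353·0.647/2481) = √(9.2056e-05) = 0.009595.
z = (0.371624 − 0.353)/0.009595 = 0.018624/0.009595 = 1.941.
p-value = P(Z > 1.941) ≈ 0.0261; since p > α = 0.02, fail to reject H₀.

z = 1.941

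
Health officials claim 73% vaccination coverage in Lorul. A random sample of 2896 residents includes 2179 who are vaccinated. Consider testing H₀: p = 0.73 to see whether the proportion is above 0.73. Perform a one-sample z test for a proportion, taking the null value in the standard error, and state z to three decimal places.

p̂ = 2179/2896 = 0.752417.
SE = √(p₀(1−p₀)/n) = √(0.1971/2896) = 0.008250.
z = (0.752417 − 0.73)/0.008250 = 0.022417/0.008250 = 2.717.
p-value = P(Z > 2.717) ≈ 0.0033.

z = 2.717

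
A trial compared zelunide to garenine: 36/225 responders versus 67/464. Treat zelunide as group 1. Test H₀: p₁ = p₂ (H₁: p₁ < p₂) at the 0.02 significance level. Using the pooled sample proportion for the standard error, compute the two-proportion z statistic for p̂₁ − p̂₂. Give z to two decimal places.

p̂₁ = 36/225 ≈ 0.1600, p̂₂ = 67/464 ≈ 0.1444.
Pooled p̂ = (36+67)/(225+464) = 103/689 = 0.1495.
SE = √(p̂(1−p̂)(1/n₁+1/n₂)) = √(0.1495·0.8505·0.00659962) = √(0.000839103) = 0.0290.
z = (0.1600 − 0.1444)/0.0290 = 0.0156/0.0290 = 0.54.
p-value = P(Z < 0.539) ≈ 0.7049; since p > α = 0.02, fail to reject H₀.

z = 0.54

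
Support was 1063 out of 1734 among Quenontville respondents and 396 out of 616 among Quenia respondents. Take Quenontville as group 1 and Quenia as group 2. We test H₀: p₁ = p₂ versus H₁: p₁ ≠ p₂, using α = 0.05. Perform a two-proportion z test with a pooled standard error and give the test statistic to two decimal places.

z = -1.31

p̂₁ = 1063/1734 = 0.6130, p̂₂ = 396/616 = 0.6429.
Pooled p̂ = (1063+396)/(1734+616) = 1459/2350 = 0.6209.
SE = √(p̂(1−p̂)(1/n₁+1/n₂)) = √(0.6209·0.3791·0.00220008) = √(0.000517887) = 0.0228.
z = (0.6130 − 0.6429)/0.0228 = -0.0299/0.0228 = -1.31.
p-value = 2·P(Z > 1.311) ≈ 0.1900. With α = 0.05, fail to reject H₀.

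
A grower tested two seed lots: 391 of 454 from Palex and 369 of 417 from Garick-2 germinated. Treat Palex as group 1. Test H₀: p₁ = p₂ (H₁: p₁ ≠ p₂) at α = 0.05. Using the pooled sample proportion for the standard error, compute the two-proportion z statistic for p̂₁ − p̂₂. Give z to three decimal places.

p̂₁ = 391/454 = 0.86123, p̂₂ = 369/417 = 0.88489.
Pooled p̂ = (391+369)/(454+417) = 760/871 = 0.87256.
SE = √(p̂(1−p̂)(1/n₁+1/n₂)) = √(0.87256·0.12744·0.00460072) = √(0.000511595) = 0.02262.
z = (0.86123 − 0.88489)/0.02262 = -0.02366/0.02262 = -1.046.
Two-sided p-value ≈ 2·Φ(−1.046) = 0.2956. With α = 0.05, fail to reject H₀.

z = -1.046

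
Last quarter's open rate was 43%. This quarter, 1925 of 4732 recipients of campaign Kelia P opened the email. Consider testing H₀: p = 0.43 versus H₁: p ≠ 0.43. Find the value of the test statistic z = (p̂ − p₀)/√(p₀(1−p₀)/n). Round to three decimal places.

p̂ = 1925/4732 ≈ 0.406805.
SE = √(p₀(1−p₀)/n) = √(0.2451/4732) = 0.007197.
z = (0.406805 − 0.43)/0.007197 = -0.023195/0.007197 = -3.223.

z = -3.223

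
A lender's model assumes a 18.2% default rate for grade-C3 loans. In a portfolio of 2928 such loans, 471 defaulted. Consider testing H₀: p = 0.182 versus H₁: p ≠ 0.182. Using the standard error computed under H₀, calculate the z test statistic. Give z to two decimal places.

p̂ = 471/2928 ≈ 0.16086.
Under H₀, SE = √(0.182·0.818/2928) = √(5.08456e-05) = 0.00713.
z = (0.16086 − 0.182)/0.00713 = -0.02114/0.00713 = -2.96.
Two-sided p-value ≈ 2·Φ(−2.965) = 0.0030.

z = -2.96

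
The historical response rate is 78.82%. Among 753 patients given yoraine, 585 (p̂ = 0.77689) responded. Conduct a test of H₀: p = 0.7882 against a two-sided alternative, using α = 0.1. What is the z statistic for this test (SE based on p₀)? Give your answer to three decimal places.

p̂ = 585/753 = 0.776892.
Under H₀, SE = √(0.7882·0.2118/753) = √(0.000221701) = 0.014890.
z = (0.776892 − 0.7882)/0.014890 = -0.011308/0.014890 = -0.759.
Two-sided p-value ≈ 2·Φ(−0.759) = 0.4476; since p > α = 0.1, fail to reject H₀.

z = -0.759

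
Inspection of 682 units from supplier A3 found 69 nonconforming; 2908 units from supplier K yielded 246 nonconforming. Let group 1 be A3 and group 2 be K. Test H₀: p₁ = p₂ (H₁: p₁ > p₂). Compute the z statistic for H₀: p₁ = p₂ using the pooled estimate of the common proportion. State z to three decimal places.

z = 1.377

p̂₁ = 69/682 = 0.10117, p̂₂ = 246/2908 = 0.08459.
Pooled p̂ = (69+246)/(682+2908) = 315/3590 = 0.08774.
SE = √(p̂(1−p̂)(1/n₁+1/n₂)) = √(0.08774·0.91226·0.00181015) = √(0.000144893) = 0.01204.
z = (0.10117 − 0.08459)/0.01204 = 0.01658/0.01204 = 1.377.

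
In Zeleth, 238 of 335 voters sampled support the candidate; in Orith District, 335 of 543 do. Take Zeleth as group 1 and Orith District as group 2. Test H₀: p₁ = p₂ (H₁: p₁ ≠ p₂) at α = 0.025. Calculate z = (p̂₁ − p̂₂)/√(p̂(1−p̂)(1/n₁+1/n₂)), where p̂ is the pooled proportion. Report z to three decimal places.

p̂₁ = 238/335 ≈ 0.71045, p̂₂ = 335/543 ≈ 0.61694.
Pooled p̂ = (238+335)/(335+543) = 573/878 = 0.65262.
SE = √(0.226707 × 0.0048267) = 0.03308.
z = (0.71045 − 0.61694)/0.03308 = 0.09351/0.03308 = 2.827.
p-value = 2·P(Z > 2.827) ≈ 0.0047. With α = 0.025, reject H₀.

z = 2.827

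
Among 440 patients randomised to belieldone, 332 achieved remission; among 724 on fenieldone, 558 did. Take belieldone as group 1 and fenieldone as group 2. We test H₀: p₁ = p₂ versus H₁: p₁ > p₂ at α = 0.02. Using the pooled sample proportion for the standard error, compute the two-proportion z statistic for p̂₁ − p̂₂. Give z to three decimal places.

p̂₁ = 332/440 = 0.75455, p̂₂ = 558/724 = 0.77072.
Pooled p̂ = (332+558)/(440+724) = 890/1164 = 0.76460.
SE = √(p̂(1−p̂)(1/n₁+1/n₂)) = √(0.76460·0.23540·0.00365394) = √(0.000657652) = 0.02564.
z = (0.75455 − 0.77072)/0.02564 = -0.01617/0.02564 = -0.631.
p-value = P(Z > -0.631) ≈ 0.7359. With α = 0.02, fail to reject H₀.

z = -0.631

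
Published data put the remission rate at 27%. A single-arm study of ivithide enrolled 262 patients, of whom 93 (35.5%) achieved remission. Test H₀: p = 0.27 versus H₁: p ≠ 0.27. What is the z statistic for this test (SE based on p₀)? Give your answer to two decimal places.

z = 3.10

p̂ = 93/262 = 0.3550.
Under H₀, SE = √(0.27·0.73/262) = √(0.00075229) = 0.0274.
z = (0.3550 − 0.27)/0.0274 = 0.0850/0.0274 = 3.10.
Two-sided p-value ≈ 2·Φ(−3.098) = 0.0020.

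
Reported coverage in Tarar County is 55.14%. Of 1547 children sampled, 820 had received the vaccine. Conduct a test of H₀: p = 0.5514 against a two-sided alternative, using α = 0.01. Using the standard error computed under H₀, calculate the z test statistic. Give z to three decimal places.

p̂ = 820/1547 = 0.53006.
SE = √(p₀(1−p₀)/n) = √(0.24736/1547) = 0.01264.
z = (0.53006 − 0.5514)/0.01264 = -0.02134/0.01264 = -1.688.
p-value = 2·P(Z > 1.688) ≈ 0.0915; since p > α = 0.01, fail to reject H₀.

z = -1.688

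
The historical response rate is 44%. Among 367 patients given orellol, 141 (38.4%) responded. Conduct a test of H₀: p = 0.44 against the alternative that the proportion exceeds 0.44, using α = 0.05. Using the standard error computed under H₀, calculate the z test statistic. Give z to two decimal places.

z = -2.15

p̂ = 141/367 ≈ 0.3842.
Under H₀, SE = √(0.44·0.56/367) = √(0.00067139) = 0.0259.
z = (0.3842 − 0.44)/0.0259 = -0.0558/0.0259 = -2.15.
p-value = P(Z > -2.154) ≈ 0.9844, so at α = 0.05 we fail to reject H₀.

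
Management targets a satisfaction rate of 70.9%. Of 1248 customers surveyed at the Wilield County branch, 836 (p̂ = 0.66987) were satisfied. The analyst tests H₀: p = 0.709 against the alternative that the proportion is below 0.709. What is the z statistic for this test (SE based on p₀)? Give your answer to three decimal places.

p̂ = 836/1248 ≈ 0.66987.
SE = √(p₀(1−p₀)/n) = √(0.20632/1248) = 0.01286.
z = (0.66987 − 0.709)/0.01286 = -0.03913/0.01286 = -3.043.
p-value = P(Z < -3.043) ≈ 0.0012.

z = -3.043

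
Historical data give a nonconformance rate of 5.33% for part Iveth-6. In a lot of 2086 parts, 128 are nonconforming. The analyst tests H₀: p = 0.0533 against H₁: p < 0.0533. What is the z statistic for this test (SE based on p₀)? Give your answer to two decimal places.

z = 1.64

p̂ = 128/2086 ≈ 0.06136.
Under H₀, SE = √(0.0533·0.9467/2086) = √(2.41894e-05) = 0.00492.
z = (0.06136 − 0.0533)/0.00492 = 0.00806/0.00492 = 1.64.
p-value = P(Z < 1.639) ≈ 0.9494.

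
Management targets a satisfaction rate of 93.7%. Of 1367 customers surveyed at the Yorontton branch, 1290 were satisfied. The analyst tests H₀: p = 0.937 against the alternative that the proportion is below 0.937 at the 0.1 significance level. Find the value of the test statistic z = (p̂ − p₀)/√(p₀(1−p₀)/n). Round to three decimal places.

z = 1.015

p̂ = 1290/1367 = 0.94367.
SE = √(p₀(1−p₀)/n) = √(0.059031/1367) = 0.00657.
z = (0.94367 − 0.937)/0.00657 = 0.00667/0.00657 = 1.015.
p-value = P(Z < 1.015) ≈ 0.8450. With α = 0.1, fail to reject H₀.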